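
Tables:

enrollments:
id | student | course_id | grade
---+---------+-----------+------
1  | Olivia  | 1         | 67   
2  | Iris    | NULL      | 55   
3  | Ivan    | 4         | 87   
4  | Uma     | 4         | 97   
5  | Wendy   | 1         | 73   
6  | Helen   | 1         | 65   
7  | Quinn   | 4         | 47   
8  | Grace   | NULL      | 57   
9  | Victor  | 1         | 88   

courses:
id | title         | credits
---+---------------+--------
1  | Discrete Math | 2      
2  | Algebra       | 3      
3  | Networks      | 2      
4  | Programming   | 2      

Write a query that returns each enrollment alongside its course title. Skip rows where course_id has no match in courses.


INNER JOIN keeps only enrollments rows whose course_id matches an id in courses. Walk through each enrollment:
  - enrollment 1 (Olivia): course_id=1 -> matches Discrete Math
  - enrollment 2 (Iris): course_id=NULL, no match -> dropped
  - enrollment 3 (Ivan): course_id=4 -> matches Programming
  - enrollment 4 (Uma): course_id=4 -> matches Programming
  - enrollment 5 (Wendy): course_id=1 -> matches Discrete Math
  - enrollment 6 (Helen): course_id=1 -> matches Discrete Math
  - enrollment 7 (Quinn): course_id=4 -> matches Programming
  - enrollment 8 (Grace): course_id=NULL, no match -> dropped
  - enrollment 9 (Victor): course_id=1 -> matches Discrete Math
So 2 of 9 rows are dropped.

SQL:
SELECT a.student, b.title AS course
FROM enrollments a
INNER JOIN courses b ON a.course_id = b.id

Result:
student | course       
--------+--------------
Olivia  | Discrete Math
Ivan    | Programming  
Uma     | Programming  
Wendy   | Discrete Math
Helen   | Discrete Math
Quinn   | Programming  
Victor  | Discrete Math


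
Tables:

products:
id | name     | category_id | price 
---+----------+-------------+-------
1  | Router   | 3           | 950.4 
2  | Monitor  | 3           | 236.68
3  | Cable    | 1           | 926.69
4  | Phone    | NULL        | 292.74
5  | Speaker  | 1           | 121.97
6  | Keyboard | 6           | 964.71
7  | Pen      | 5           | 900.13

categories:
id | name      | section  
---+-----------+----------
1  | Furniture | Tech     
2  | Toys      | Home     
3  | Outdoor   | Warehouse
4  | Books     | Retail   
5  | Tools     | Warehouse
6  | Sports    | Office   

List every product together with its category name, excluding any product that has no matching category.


INNER JOIN keeps only products rows whose category_id matches an id in categories. Walk through each product:
  - product 1 (Router): category_id=3 -> matches Outdoor
  - product 2 (Monitor): category_id=3 -> matches Outdoor
  - product 3 (Cable): category_id=1 -> matches Furniture
  - product 4 (Phone): category_id=NULL, no match -> dropped
  - product 5 (Speaker): category_id=1 -> matches Furniture
  - product 6 (Keyboard): category_id=6 -> matches Sports
  - product 7 (Pen): category_id=5 -> matches Tools
So 1 of 7 rows is dropped.

SQL:
SELECT a.name, b.name AS category
FROM products a
INNER JOIN categories b ON a.category_id = b.id

Result:
name     | category 
---------+----------
Router   | Outdoor  
Monitor  | Outdoor  
Cable    | Furniture
Speaker  | Furniture
Keyboard | Sports   
Pen      | Tools    


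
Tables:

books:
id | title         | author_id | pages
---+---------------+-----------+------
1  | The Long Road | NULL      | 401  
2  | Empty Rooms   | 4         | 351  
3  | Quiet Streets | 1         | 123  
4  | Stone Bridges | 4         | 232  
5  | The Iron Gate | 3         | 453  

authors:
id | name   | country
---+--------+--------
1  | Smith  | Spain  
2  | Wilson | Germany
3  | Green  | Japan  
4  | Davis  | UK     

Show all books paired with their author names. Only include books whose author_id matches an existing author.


INNER JOIN keeps only books rows whose author_id matches an id in authors. Walk through each book:
  - book 1 (The Long Road): author_id=NULL, no match -> dropped
  - book 2 (Empty Rooms): author_id=4 -> matches Davis
  - book 3 (Quiet Streets): author_id=1 -> matches Smith
  - book 4 (Stone Bridges): author_id=4 -> matches Davis
  - book 5 (The Iron Gate): author_id=3 -> matches Green
So 1 of 5 rows is dropped.

SQL:
SELECT a.title, b.name AS author
FROM books a
INNER JOIN authors b ON a.author_id = b.id

Result:
title         | author
--------------+-------
Empty Rooms   | Davis 
Quiet Streets | Smith 
Stone Bridges | Davis 
The Iron Gate | Green 


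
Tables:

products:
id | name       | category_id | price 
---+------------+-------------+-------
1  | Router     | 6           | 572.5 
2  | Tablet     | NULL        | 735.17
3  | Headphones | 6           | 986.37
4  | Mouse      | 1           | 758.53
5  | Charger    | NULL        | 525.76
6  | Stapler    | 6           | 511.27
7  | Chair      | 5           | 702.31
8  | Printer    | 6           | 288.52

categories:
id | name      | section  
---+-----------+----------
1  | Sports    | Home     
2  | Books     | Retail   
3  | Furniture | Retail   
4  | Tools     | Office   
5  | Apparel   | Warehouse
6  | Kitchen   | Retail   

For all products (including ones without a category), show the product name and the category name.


LEFT JOIN keeps every row from products (the left table); where category_id has no match in categories, the category columns become NULL. Walk through each product:
  - product 1 (Router): category_id=6 -> matches Kitchen
  - product 2 (Tablet): category_id=NULL, no match -> kept with NULL
  - product 3 (Headphones): category_id=6 -> matches Kitchen
  - product 4 (Mouse): category_id=1 -> matches Sports
  - product 5 (Charger): category_id=NULL, no match -> kept with NULL
  - product 6 (Stapler): category_id=6 -> matches Kitchen
  - product 7 (Chair): category_id=5 -> matches Apparel
  - product 8 (Printer): category_id=6 -> matches Kitchen
All 8 rows appear; 2 have NULL category.

SQL:
SELECT a.name, b.name AS category
FROM products a
LEFT JOIN categories b ON a.category_id = b.id

Result:
name       | category
-----------+---------
Router     | Kitchen 
Tablet     | NULL    
Headphones | Kitchen 
Mouse      | Sports  
Charger    | NULL    
Stapler    | Kitchen 
Chair      | Apparel 
Printer    | Kitchen 


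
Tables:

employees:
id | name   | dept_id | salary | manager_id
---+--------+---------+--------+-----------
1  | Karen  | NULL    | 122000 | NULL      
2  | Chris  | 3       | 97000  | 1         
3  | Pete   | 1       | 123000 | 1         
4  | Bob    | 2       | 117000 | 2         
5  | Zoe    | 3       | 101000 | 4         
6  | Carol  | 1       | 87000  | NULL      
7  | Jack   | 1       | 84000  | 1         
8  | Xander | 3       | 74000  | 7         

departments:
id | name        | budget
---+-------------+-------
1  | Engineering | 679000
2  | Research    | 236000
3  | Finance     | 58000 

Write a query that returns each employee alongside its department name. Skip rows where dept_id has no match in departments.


INNER JOIN keeps only employees rows whose dept_id matches an id in departments. Walk through each employee:
  - employee 1 (Karen): dept_id=NULL, no match -> dropped
  - employee 2 (Chris): dept_id=3 -> matches Finance
  - employee 3 (Pete): dept_id=1 -> matches Engineering
  - employee 4 (Bob): dept_id=2 -> matches Research
  - employee 5 (Zoe): dept_id=3 -> matches Finance
  - employee 6 (Carol): dept_id=1 -> matches Engineering
  - employee 7 (Jack): dept_id=1 -> matches Engineering
  - employee 8 (Xander): dept_id=3 -> matches Finance
So 1 of 8 rows is dropped.

SQL:
SELECT a.name, b.name AS department
FROM employees a
INNER JOIN departments b ON a.dept_id = b.id

Result:
name   | department 
-------+------------
Chris  | Finance    
Pete   | Engineering
Bob    | Research   
Zoe    | Finance    
Carol  | Engineering
Jack   | Engineering
Xander | Finance    


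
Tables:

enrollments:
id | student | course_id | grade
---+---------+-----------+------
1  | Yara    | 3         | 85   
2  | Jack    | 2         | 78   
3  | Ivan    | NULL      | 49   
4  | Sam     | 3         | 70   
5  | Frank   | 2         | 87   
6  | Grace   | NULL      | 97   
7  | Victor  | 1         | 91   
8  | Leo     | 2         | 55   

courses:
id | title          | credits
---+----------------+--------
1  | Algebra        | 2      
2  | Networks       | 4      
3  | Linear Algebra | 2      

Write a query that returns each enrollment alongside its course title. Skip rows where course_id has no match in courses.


INNER JOIN keeps only enrollments rows whose course_id matches an id in courses. Walk through each enrollment:
  - enrollment 1 (Yara): course_id=3 -> matches Linear Algebra
  - enrollment 2 (Jack): course_id=2 -> matches Networks
  - enrollment 3 (Ivan): course_id=NULL, no match -> dropped
  - enrollment 4 (Sam): course_id=3 -> matches Linear Algebra
  - enrollment 5 (Frank): course_id=2 -> matches Networks
  - enrollment 6 (Grace): course_id=NULL, no match -> dropped
  - enrollment 7 (Victor): course_id=1 -> matches Algebra
  - enrollment 8 (Leo): course_id=2 -> matches Networks
So 2 of 8 rows are dropped.

SQL:
SELECT a.student, b.title AS course
FROM enrollments a
INNER JOIN courses b ON a.course_id = b.id

Result:
student | course        
--------+---------------
Yara    | Linear Algebra
Jack    | Networks      
Sam     | Linear Algebra
Frank   | Networks      
Victor  | Algebra       
Leo     | Networks      


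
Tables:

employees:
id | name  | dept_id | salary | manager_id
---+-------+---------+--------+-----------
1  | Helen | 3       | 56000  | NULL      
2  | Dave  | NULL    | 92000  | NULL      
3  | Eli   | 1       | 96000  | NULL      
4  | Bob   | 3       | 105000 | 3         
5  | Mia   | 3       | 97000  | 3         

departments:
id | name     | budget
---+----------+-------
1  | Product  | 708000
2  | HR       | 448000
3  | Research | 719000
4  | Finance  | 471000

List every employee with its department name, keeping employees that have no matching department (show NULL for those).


LEFT JOIN keeps every row from employees (the left table); where dept_id has no match in departments, the department columns become NULL. Walk through each employee:
  - employee 1 (Helen): dept_id=3 -> matches Research
  - employee 2 (Dave): dept_id=NULL, no match -> kept with NULL
  - employee 3 (Eli): dept_id=1 -> matches Product
  - employee 4 (Bob): dept_id=3 -> matches Research
  - employee 5 (Mia): dept_id=3 -> matches Research
All 5 rows appear; 1 has NULL department.

SQL:
SELECT a.name, b.name AS department
FROM employees a
LEFT JOIN departments b ON a.dept_id = b.id

Result:
name  | department
------+-----------
Helen | Research  
Dave  | NULL      
Eli   | Product   
Bob   | Research  
Mia   | Research  


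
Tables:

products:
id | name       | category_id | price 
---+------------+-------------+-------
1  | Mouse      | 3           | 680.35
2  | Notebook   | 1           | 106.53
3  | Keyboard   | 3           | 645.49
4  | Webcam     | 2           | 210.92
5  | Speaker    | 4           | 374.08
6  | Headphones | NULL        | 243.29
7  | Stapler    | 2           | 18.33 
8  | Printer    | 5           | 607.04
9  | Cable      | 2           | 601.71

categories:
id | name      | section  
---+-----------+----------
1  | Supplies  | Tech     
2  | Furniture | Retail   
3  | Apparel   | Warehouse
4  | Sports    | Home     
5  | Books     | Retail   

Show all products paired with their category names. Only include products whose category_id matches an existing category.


INNER JOIN keeps only products rows whose category_id matches an id in categories. Walk through each product:
  - product 1 (Mouse): category_id=3 -> matches Apparel
  - product 2 (Notebook): category_id=1 -> matches Supplies
  - product 3 (Keyboard): category_id=3 -> matches Apparel
  - product 4 (Webcam): category_id=2 -> matches Furniture
  - product 5 (Speaker): category_id=4 -> matches Sports
  - product 6 (Headphones): category_id=NULL, no match -> dropped
  - product 7 (Stapler): category_id=2 -> matches Furniture
  - product 8 (Printer): category_id=5 -> matches Books
  - product 9 (Cable): category_id=2 -> matches Furniture
So 1 of 9 rows is dropped.

SQL:
SELECT a.name, b.name AS category
FROM products a
INNER JOIN categories b ON a.category_id = b.id

Result:
name     | category 
---------+----------
Mouse    | Apparel  
Notebook | Supplies 
Keyboard | Apparel  
Webcam   | Furniture
Speaker  | Sports   
Stapler  | Furniture
Printer  | Books    
Cable    | Furniture


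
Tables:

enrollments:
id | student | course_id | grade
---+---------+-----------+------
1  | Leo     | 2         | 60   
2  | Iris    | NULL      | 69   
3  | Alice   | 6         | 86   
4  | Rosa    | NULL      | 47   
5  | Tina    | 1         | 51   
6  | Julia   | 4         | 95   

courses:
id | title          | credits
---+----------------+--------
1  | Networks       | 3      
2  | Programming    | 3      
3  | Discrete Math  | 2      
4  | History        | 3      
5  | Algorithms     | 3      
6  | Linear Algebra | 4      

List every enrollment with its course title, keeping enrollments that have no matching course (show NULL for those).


LEFT JOIN keeps every row from enrollments (the left table); where course_id has no match in courses, the course columns become NULL. Walk through each enrollment:
  - enrollment 1 (Leo): course_id=2 -> matches Programming
  - enrollment 2 (Iris): course_id=NULL, no match -> kept with NULL
  - enrollment 3 (Alice): course_id=6 -> matches Linear Algebra
  - enrollment 4 (Rosa): course_id=NULL, no match -> kept with NULL
  - enrollment 5 (Tina): course_id=1 -> matches Networks
  - enrollment 6 (Julia): course_id=4 -> matches History
All 6 rows appear; 2 have NULL course.

SQL:
SELECT a.student, b.title AS course
FROM enrollments a
LEFT JOIN courses b ON a.course_id = b.id

Result:
student | course        
--------+---------------
Leo     | Programming   
Iris    | NULL          
Alice   | Linear Algebra
Rosa    | NULL          
Tina    | Networks      
Julia   | History       


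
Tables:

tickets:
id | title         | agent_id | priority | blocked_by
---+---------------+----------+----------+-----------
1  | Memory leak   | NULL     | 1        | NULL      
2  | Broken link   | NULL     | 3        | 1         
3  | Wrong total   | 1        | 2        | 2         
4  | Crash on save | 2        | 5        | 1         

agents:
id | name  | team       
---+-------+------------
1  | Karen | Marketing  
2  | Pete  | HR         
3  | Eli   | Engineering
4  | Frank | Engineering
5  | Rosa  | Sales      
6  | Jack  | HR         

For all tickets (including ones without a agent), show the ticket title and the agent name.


LEFT JOIN keeps every row from tickets (the left table); where agent_id has no match in agents, the agent columns become NULL. Walk through each ticket:
  - ticket 1 (Memory leak): agent_id=NULL, no match -> kept with NULL
  - ticket 2 (Broken link): agent_id=NULL, no match -> kept with NULL
  - ticket 3 (Wrong total): agent_id=1 -> matches Karen
  - ticket 4 (Crash on save): agent_id=2 -> matches Pete
All 4 rows appear; 2 have NULL agent.

SQL:
SELECT a.title, b.name AS agent
FROM tickets a
LEFT JOIN agents b ON a.agent_id = b.id

Result:
title         | agent
--------------+------
Memory leak   | NULL 
Broken link   | NULL 
Wrong total   | Karen
Crash on save | Pete 


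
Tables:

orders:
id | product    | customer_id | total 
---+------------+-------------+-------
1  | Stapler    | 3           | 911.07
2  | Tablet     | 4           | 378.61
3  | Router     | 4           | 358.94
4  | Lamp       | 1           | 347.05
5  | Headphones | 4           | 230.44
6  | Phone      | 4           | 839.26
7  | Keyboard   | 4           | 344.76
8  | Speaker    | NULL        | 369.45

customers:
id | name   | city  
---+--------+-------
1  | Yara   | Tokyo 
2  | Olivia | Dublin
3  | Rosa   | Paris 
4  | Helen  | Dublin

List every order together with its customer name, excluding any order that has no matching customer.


INNER JOIN keeps only orders rows whose customer_id matches an id in customers. Walk through each order:
  - order 1 (Stapler): customer_id=3 -> matches Rosa
  - order 2 (Tablet): customer_id=4 -> matches Helen
  - order 3 (Router): customer_id=4 -> matches Helen
  - order 4 (Lamp): customer_id=1 -> matches Yara
  - order 5 (Headphones): customer_id=4 -> matches Helen
  - order 6 (Phone): customer_id=4 -> matches Helen
  - order 7 (Keyboard): customer_id=4 -> matches Helen
  - order 8 (Speaker): customer_id=NULL, no match -> dropped
So 1 of 8 rows is dropped.

SQL:
SELECT a.product, b.name AS customer
FROM orders a
INNER JOIN customers b ON a.customer_id = b.id

Result:
product    | customer
-----------+---------
Stapler    | Rosa    
Tablet     | Helen   
Router     | Helen   
Lamp       | Yara    
Headphones | Helen   
Phone      | Helen   
Keyboard   | Helen   


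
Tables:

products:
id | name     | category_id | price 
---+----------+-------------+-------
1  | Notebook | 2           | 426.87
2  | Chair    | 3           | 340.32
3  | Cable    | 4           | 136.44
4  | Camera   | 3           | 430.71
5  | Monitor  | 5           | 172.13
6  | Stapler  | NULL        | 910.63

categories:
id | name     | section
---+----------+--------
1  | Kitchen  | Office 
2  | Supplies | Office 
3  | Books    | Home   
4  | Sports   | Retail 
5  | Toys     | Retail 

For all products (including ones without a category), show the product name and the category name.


LEFT JOIN keeps every row from products (the left table); where category_id has no match in categories, the category columns become NULL. Walk through each product:
  - product 1 (Notebook): category_id=2 -> matches Supplies
  - product 2 (Chair): category_id=3 -> matches Books
  - product 3 (Cable): category_id=4 -> matches Sports
  - product 4 (Camera): category_id=3 -> matches Books
  - product 5 (Monitor): category_id=5 -> matches Toys
  - product 6 (Stapler): category_id=NULL, no match -> kept with NULL
All 6 rows appear; 1 has NULL category.

SQL:
SELECT a.name, b.name AS category
FROM products a
LEFT JOIN categories b ON a.category_id = b.id

Result:
name     | category
---------+---------
Notebook | Supplies
Chair    | Books   
Cable    | Sports  
Camera   | Books   
Monitor  | Toys    
Stapler  | NULL    


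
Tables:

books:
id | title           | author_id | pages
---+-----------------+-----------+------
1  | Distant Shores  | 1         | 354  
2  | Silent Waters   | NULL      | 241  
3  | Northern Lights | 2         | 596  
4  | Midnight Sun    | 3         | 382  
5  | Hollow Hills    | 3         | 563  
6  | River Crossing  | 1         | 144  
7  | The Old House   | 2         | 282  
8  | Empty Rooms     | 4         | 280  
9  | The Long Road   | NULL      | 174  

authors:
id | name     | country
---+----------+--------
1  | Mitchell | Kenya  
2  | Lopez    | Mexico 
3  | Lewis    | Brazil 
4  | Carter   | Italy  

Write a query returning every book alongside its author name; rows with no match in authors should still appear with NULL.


LEFT JOIN keeps every row from books (the left table); where author_id has no match in authors, the author columns become NULL. Walk through each book:
  - book 1 (Distant Shores): author_id=1 -> matches Mitchell
  - book 2 (Silent Waters): author_id=NULL, no match -> kept with NULL
  - book 3 (Northern Lights): author_id=2 -> matches Lopez
  - book 4 (Midnight Sun): author_id=3 -> matches Lewis
  - book 5 (Hollow Hills): author_id=3 -> matches Lewis
  - book 6 (River Crossing): author_id=1 -> matches Mitchell
  - book 7 (The Old House): author_id=2 -> matches Lopez
  - book 8 (Empty Rooms): author_id=4 -> matches Carter
  - book 9 (The Long Road): author_id=NULL, no match -> kept with NULL
All 9 rows appear; 2 have NULL author.

SQL:
SELECT a.title, b.name AS author
FROM books a
LEFT JOIN authors b ON a.author_id = b.id

Result:
title           | author  
----------------+---------
Distant Shores  | Mitchell
Silent Waters   | NULL    
Northern Lights | Lopez   
Midnight Sun    | Lewis   
Hollow Hills    | Lewis   
River Crossing  | Mitchell
The Old House   | Lopez   
Empty Rooms     | Carter  
The Long Road   | NULL    


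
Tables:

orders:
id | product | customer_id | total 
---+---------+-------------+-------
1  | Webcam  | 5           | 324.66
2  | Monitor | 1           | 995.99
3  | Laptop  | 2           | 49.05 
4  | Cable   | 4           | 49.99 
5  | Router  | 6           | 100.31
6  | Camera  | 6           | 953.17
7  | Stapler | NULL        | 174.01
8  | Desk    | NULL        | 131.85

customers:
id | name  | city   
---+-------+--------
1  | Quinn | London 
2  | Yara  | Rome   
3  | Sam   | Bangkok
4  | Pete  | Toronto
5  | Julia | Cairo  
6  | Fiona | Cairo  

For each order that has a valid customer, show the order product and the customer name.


INNER JOIN keeps only orders rows whose customer_id matches an id in customers. Walk through each order:
  - order 1 (Webcam): customer_id=5 -> matches Julia
  - order 2 (Monitor): customer_id=1 -> matches Quinn
  - order 3 (Laptop): customer_id=2 -> matches Yara
  - order 4 (Cable): customer_id=4 -> matches Pete
  - order 5 (Router): customer_id=6 -> matches Fiona
  - order 6 (Camera): customer_id=6 -> matches Fiona
  - order 7 (Stapler): customer_id=NULL, no match -> dropped
  - order 8 (Desk): customer_id=NULL, no match -> dropped
So 2 of 8 rows are dropped.

SQL:
SELECT a.product, b.name AS customer
FROM orders a
INNER JOIN customers b ON a.customer_id = b.id

Result:
product | customer
--------+---------
Webcam  | Julia   
Monitor | Quinn   
Laptop  | Yara    
Cable   | Pete    
Router  | Fiona   
Camera  | Fiona   


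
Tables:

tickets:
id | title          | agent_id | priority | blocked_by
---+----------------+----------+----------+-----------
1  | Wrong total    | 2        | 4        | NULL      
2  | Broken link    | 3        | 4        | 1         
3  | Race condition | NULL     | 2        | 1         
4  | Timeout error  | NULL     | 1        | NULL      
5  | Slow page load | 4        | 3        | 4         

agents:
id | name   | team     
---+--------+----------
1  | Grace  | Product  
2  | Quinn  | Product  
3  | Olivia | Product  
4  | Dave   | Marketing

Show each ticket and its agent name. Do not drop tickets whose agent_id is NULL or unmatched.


LEFT JOIN keeps every row from tickets (the left table); where agent_id has no match in agents, the agent columns become NULL. Walk through each ticket:
  - ticket 1 (Wrong total): agent_id=2 -> matches Quinn
  - ticket 2 (Broken link): agent_id=3 -> matches Olivia
  - ticket 3 (Race condition): agent_id=NULL, no match -> kept with NULL
  - ticket 4 (Timeout error): agent_id=NULL, no match -> kept with NULL
  - ticket 5 (Slow page load): agent_id=4 -> matches Dave
All 5 rows appear; 2 have NULL agent.

SQL:
SELECT a.title, b.name AS agent
FROM tickets a
LEFT JOIN agents b ON a.agent_id = b.id

Result:
title          | agent 
---------------+-------
Wrong total    | Quinn 
Broken link    | Olivia
Race condition | NULL  
Timeout error  | NULL  
Slow page load | Dave  


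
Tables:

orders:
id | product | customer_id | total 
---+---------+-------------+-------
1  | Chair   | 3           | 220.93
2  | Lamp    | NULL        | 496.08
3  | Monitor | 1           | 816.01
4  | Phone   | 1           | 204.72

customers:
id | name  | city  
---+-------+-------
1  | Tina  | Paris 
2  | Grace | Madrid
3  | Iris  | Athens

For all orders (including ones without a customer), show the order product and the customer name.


LEFT JOIN keeps every row from orders (the left table); where customer_id has no match in customers, the customer columns become NULL. Walk through each order:
  - order 1 (Chair): customer_id=3 -> matches Iris
  - order 2 (Lamp): customer_id=NULL, no match -> kept with NULL
  - order 3 (Monitor): customer_id=1 -> matches Tina
  - order 4 (Phone): customer_id=1 -> matches Tina
All 4 rows appear; 1 has NULL customer.

SQL:
SELECT a.product, b.name AS customer
FROM orders a
LEFT JOIN customers b ON a.customer_id = b.id

Result:
product | customer
--------+---------
Chair   | Iris    
Lamp    | NULL    
Monitor | Tina    
Phone   | Tina    


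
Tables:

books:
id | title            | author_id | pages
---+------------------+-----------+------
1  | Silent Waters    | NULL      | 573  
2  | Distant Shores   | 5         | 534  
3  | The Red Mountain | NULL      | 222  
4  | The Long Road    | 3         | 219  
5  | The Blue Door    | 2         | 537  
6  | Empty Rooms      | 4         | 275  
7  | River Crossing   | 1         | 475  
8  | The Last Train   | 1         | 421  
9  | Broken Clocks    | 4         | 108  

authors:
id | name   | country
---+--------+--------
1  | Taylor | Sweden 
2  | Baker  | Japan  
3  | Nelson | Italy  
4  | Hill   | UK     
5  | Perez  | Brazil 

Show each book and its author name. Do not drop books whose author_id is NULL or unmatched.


LEFT JOIN keeps every row from books (the left table); where author_id has no match in authors, the author columns become NULL. Walk through each book:
  - book 1 (Silent Waters): author_id=NULL, no match -> kept with NULL
  - book 2 (Distant Shores): author_id=5 -> matches Perez
  - book 3 (The Red Mountain): author_id=NULL, no match -> kept with NULL
  - book 4 (The Long Road): author_id=3 -> matches Nelson
  - book 5 (The Blue Door): author_id=2 -> matches Baker
  - book 6 (Empty Rooms): author_id=4 -> matches Hill
  - book 7 (River Crossing): author_id=1 -> matches Taylor
  - book 8 (The Last Train): author_id=1 -> matches Taylor
  - book 9 (Broken Clocks): author_id=4 -> matches Hill
All 9 rows appear; 2 have NULL author.

SQL:
SELECT a.title, b.name AS author
FROM books a
LEFT JOIN authors b ON a.author_id = b.id

Result:
title            | author
-----------------+-------
Silent Waters    | NULL  
Distant Shores   | Perez 
The Red Mountain | NULL  
The Long Road    | Nelson
The Blue Door    | Baker 
Empty Rooms      | Hill  
River Crossing   | Taylor
The Last Train   | Taylor
Broken Clocks    | Hill  


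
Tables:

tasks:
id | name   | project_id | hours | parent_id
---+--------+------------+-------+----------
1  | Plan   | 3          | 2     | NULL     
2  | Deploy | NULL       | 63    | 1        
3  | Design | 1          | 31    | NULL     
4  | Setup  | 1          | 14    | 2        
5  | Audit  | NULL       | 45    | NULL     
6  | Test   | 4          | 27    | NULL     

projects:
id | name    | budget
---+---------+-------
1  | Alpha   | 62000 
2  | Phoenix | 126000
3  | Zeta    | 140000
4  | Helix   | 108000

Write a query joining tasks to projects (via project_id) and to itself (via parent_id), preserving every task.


Two LEFT JOINs from the same base table tasks: one to projects via project_id, one to tasks itself via parent_id. Both are LEFT so every task is preserved.
Match against projects:
  - task 1 (Plan): project_id=3 -> matches Zeta
  - task 2 (Deploy): project_id=NULL, no match -> kept with NULL
  - task 3 (Design): project_id=1 -> matches Alpha
  - task 4 (Setup): project_id=1 -> matches Alpha
  - task 5 (Audit): project_id=NULL, no match -> kept with NULL
  - task 6 (Test): project_id=4 -> matches Helix
Match against tasks (self):
  - task 1 (Plan): parent_id=NULL -> NULL
  - task 2 (Deploy): parent_id=1 -> Plan
  - task 3 (Design): parent_id=NULL -> NULL
  - task 4 (Setup): parent_id=2 -> Deploy
  - task 5 (Audit): parent_id=NULL -> NULL
  - task 6 (Test): parent_id=NULL -> NULL

SQL:
SELECT a.name, b.name AS project, c.name AS parent
FROM tasks a
LEFT JOIN projects b ON a.project_id = b.id
LEFT JOIN tasks c ON a.parent_id = c.id

Result:
name   | project | parent
-------+---------+-------
Plan   | Zeta    | NULL  
Deploy | NULL    | Plan  
Design | Alpha   | NULL  
Setup  | Alpha   | Deploy
Audit  | NULL    | NULL  
Test   | Helix   | NULL  


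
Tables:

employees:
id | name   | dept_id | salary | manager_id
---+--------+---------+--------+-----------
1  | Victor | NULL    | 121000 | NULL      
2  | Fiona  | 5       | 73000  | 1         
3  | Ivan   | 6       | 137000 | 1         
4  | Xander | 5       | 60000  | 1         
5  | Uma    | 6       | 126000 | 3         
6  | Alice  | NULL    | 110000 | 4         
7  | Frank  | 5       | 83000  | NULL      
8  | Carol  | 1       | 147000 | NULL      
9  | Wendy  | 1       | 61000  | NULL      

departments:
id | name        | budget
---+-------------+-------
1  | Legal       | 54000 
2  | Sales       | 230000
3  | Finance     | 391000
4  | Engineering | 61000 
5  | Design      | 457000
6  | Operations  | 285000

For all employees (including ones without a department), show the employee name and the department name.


LEFT JOIN keeps every row from employees (the left table); where dept_id has no match in departments, the department columns become NULL. Walk through each employee:
  - employee 1 (Victor): dept_id=NULL, no match -> kept with NULL
  - employee 2 (Fiona): dept_id=5 -> matches Design
  - employee 3 (Ivan): dept_id=6 -> matches Operations
  - employee 4 (Xander): dept_id=5 -> matches Design
  - employee 5 (Uma): dept_id=6 -> matches Operations
  - employee 6 (Alice): dept_id=NULL, no match -> kept with NULL
  - employee 7 (Frank): dept_id=5 -> matches Design
  - employee 8 (Carol): dept_id=1 -> matches Legal
  - employee 9 (Wendy): dept_id=1 -> matches Legal
All 9 rows appear; 2 have NULL department.

SQL:
SELECT a.name, b.name AS department
FROM employees a
LEFT JOIN departments b ON a.dept_id = b.id

Result:
name   | department
-------+-----------
Victor | NULL      
Fiona  | Design    
Ivan   | Operations
Xander | Design    
Uma    | Operations
Alice  | NULL      
Frank  | Design    
Carol  | Legal     
Wendy  | Legal     


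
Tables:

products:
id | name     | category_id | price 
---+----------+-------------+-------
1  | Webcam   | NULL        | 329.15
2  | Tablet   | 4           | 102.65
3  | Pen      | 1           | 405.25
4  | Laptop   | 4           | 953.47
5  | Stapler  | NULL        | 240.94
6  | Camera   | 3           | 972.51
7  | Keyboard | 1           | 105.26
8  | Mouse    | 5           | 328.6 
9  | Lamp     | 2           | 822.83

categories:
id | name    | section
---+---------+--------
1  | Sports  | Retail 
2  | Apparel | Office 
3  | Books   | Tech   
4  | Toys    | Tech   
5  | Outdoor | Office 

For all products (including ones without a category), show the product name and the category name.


LEFT JOIN keeps every row from products (the left table); where category_id has no match in categories, the category columns become NULL. Walk through each product:
  - product 1 (Webcam): category_id=NULL, no match -> kept with NULL
  - product 2 (Tablet): category_id=4 -> matches Toys
  - product 3 (Pen): category_id=1 -> matches Sports
  - product 4 (Laptop): category_id=4 -> matches Toys
  - product 5 (Stapler): category_id=NULL, no match -> kept with NULL
  - product 6 (Camera): category_id=3 -> matches Books
  - product 7 (Keyboard): category_id=1 -> matches Sports
  - product 8 (Mouse): category_id=5 -> matches Outdoor
  - product 9 (Lamp): category_id=2 -> matches Apparel
All 9 rows appear; 2 have NULL category.

SQL:
SELECT a.name, b.name AS category
FROM products a
LEFT JOIN categories b ON a.category_id = b.id

Result:
name     | category
---------+---------
Webcam   | NULL    
Tablet   | Toys    
Pen      | Sports  
Laptop   | Toys    
Stapler  | NULL    
Camera   | Books   
Keyboard | Sports  
Mouse    | Outdoor 
Lamp     | Apparel 


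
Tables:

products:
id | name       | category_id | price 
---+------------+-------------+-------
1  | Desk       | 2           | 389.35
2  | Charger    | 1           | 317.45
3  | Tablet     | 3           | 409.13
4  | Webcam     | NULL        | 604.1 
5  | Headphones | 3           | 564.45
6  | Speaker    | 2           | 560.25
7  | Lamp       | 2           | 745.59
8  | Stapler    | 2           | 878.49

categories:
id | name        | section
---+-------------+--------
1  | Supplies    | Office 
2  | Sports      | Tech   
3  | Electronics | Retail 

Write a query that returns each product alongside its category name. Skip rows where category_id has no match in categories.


INNER JOIN keeps only products rows whose category_id matches an id in categories. Walk through each product:
  - product 1 (Desk): category_id=2 -> matches Sports
  - product 2 (Charger): category_id=1 -> matches Supplies
  - product 3 (Tablet): category_id=3 -> matches Electronics
  - product 4 (Webcam): category_id=NULL, no match -> dropped
  - product 5 (Headphones): category_id=3 -> matches Electronics
  - product 6 (Speaker): category_id=2 -> matches Sports
  - product 7 (Lamp): category_id=2 -> matches Sports
  - product 8 (Stapler): category_id=2 -> matches Sports
So 1 of 8 rows is dropped.

SQL:
SELECT a.name, b.name AS category
FROM products a
INNER JOIN categories b ON a.category_id = b.id

Result:
name       | category   
-----------+------------
Desk       | Sports     
Charger    | Supplies   
Tablet     | Electronics
Headphones | Electronics
Speaker    | Sports     
Lamp       | Sports     
Stapler    | Sports     


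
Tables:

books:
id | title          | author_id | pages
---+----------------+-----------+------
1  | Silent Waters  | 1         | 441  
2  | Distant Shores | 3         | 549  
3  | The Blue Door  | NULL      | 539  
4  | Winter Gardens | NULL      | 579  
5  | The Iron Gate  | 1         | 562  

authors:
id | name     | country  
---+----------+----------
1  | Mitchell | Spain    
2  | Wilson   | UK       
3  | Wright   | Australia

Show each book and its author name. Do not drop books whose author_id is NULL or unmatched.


LEFT JOIN keeps every row from books (the left table); where author_id has no match in authors, the author columns become NULL. Walk through each book:
  - book 1 (Silent Waters): author_id=1 -> matches Mitchell
  - book 2 (Distant Shores): author_id=3 -> matches Wright
  - book 3 (The Blue Door): author_id=NULL, no match -> kept with NULL
  - book 4 (Winter Gardens): author_id=NULL, no match -> kept with NULL
  - book 5 (The Iron Gate): author_id=1 -> matches Mitchell
All 5 rows appear; 2 have NULL author.

SQL:
SELECT a.title, b.name AS author
FROM books a
LEFT JOIN authors b ON a.author_id = b.id

Result:
title          | author  
---------------+---------
Silent Waters  | Mitchell
Distant Shores | Wright  
The Blue Door  | NULL    
Winter Gardens | NULL    
The Iron Gate  | Mitchell


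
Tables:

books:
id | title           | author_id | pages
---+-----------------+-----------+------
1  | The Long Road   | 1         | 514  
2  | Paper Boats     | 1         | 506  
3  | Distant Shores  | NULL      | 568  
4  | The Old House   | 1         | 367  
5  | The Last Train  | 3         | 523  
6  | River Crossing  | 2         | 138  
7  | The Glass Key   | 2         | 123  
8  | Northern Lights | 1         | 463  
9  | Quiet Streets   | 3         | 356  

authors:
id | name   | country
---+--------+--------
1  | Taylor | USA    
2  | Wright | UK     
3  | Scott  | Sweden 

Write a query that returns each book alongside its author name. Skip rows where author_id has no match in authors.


INNER JOIN keeps only books rows whose author_id matches an id in authors. Walk through each book:
  - book 1 (The Long Road): author_id=1 -> matches Taylor
  - book 2 (Paper Boats): author_id=1 -> matches Taylor
  - book 3 (Distant Shores): author_id=NULL, no match -> dropped
  - book 4 (The Old House): author_id=1 -> matches Taylor
  - book 5 (The Last Train): author_id=3 -> matches Scott
  - book 6 (River Crossing): author_id=2 -> matches Wright
  - book 7 (The Glass Key): author_id=2 -> matches Wright
  - book 8 (Northern Lights): author_id=1 -> matches Taylor
  - book 9 (Quiet Streets): author_id=3 -> matches Scott
So 1 of 9 rows is dropped.

SQL:
SELECT a.title, b.name AS author
FROM books a
INNER JOIN authors b ON a.author_id = b.id

Result:
title           | author
----------------+-------
The Long Road   | Taylor
Paper Boats     | Taylor
The Old House   | Taylor
The Last Train  | Scott 
River Crossing  | Wright
The Glass Key   | Wright
Northern Lights | Taylor
Quiet Streets   | Scott 


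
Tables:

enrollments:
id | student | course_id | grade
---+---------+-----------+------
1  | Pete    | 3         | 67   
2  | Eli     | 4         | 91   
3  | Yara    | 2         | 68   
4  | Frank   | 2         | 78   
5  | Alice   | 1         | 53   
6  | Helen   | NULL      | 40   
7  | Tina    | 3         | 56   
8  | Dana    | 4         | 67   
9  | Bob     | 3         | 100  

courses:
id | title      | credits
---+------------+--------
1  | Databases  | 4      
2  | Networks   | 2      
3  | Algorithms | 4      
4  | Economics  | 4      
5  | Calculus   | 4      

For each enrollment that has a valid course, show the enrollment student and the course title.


INNER JOIN keeps only enrollments rows whose course_id matches an id in courses. Walk through each enrollment:
  - enrollment 1 (Pete): course_id=3 -> matches Algorithms
  - enrollment 2 (Eli): course_id=4 -> matches Economics
  - enrollment 3 (Yara): course_id=2 -> matches Networks
  - enrollment 4 (Frank): course_id=2 -> matches Networks
  - enrollment 5 (Alice): course_id=1 -> matches Databases
  - enrollment 6 (Helen): course_id=NULL, no match -> dropped
  - enrollment 7 (Tina): course_id=3 -> matches Algorithms
  - enrollment 8 (Dana): course_id=4 -> matches Economics
  - enrollment 9 (Bob): course_id=3 -> matches Algorithms
So 1 of 9 rows is dropped.

SQL:
SELECT a.student, b.title AS course
FROM enrollments a
INNER JOIN courses b ON a.course_id = b.id

Result:
student | course    
--------+-----------
Pete    | Algorithms
Eli     | Economics 
Yara    | Networks  
Frank   | Networks  
Alice   | Databases 
Tina    | Algorithms
Dana    | Economics 
Bob     | Algorithms


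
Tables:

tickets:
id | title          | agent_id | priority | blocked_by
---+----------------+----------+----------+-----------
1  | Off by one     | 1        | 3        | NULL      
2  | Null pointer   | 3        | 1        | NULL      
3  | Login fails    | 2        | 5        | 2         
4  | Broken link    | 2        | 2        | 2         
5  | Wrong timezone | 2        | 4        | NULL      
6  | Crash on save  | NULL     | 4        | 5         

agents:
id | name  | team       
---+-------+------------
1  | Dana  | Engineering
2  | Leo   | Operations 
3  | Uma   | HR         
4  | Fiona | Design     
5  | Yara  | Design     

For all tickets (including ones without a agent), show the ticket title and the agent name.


LEFT JOIN keeps every row from tickets (the left table); where agent_id has no match in agents, the agent columns become NULL. Walk through each ticket:
  - ticket 1 (Off by one): agent_id=1 -> matches Dana
  - ticket 2 (Null pointer): agent_id=3 -> matches Uma
  - ticket 3 (Login fails): agent_id=2 -> matches Leo
  - ticket 4 (Broken link): agent_id=2 -> matches Leo
  - ticket 5 (Wrong timezone): agent_id=2 -> matches Leo
  - ticket 6 (Crash on save): agent_id=NULL, no match -> kept with NULL
All 6 rows appear; 1 has NULL agent.

SQL:
SELECT a.title, b.name AS agent
FROM tickets a
LEFT JOIN agents b ON a.agent_id = b.id

Result:
title          | agent
---------------+------
Off by one     | Dana 
Null pointer   | Uma  
Login fails    | Leo  
Broken link    | Leo  
Wrong timezone | Leo  
Crash on save  | NULL 


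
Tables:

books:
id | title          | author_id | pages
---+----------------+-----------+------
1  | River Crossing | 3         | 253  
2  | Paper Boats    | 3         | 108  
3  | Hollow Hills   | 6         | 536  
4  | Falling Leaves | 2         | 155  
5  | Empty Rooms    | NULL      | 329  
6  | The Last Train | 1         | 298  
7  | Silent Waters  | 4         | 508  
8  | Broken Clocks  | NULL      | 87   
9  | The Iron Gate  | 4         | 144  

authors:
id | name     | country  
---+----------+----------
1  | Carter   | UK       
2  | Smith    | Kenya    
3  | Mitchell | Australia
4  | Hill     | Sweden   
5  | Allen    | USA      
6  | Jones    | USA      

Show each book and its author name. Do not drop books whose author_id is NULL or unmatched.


LEFT JOIN keeps every row from books (the left table); where author_id has no match in authors, the author columns become NULL. Walk through each book:
  - book 1 (River Crossing): author_id=3 -> matches Mitchell
  - book 2 (Paper Boats): author_id=3 -> matches Mitchell
  - book 3 (Hollow Hills): author_id=6 -> matches Jones
  - book 4 (Falling Leaves): author_id=2 -> matches Smith
  - book 5 (Empty Rooms): author_id=NULL, no match -> kept with NULL
  - book 6 (The Last Train): author_id=1 -> matches Carter
  - book 7 (Silent Waters): author_id=4 -> matches Hill
  - book 8 (Broken Clocks): author_id=NULL, no match -> kept with NULL
  - book 9 (The Iron Gate): author_id=4 -> matches Hill
All 9 rows appear; 2 have NULL author.

SQL:
SELECT a.title, b.name AS author
FROM books a
LEFT JOIN authors b ON a.author_id = b.id

Result:
title          | author  
---------------+---------
River Crossing | Mitchell
Paper Boats    | Mitchell
Hollow Hills   | Jones   
Falling Leaves | Smith   
Empty Rooms    | NULL    
The Last Train | Carter  
Silent Waters  | Hill    
Broken Clocks  | NULL    
The Iron Gate  | Hill    
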